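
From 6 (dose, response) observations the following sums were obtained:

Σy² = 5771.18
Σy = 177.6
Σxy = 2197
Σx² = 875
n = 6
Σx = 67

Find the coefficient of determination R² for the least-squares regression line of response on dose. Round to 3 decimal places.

0.701

Sxx = Σx² − (Σx)²/n = 875 − 748.166667 = 126.833333
Sxy = Σxy − (Σx)(Σy)/n = 2197 − 1983.2 = 213.8
Syy = Σy² − (Σy)²/n = 5771.18 − 5256.96 = 514.22
R² = Sxy²/(Sxx·Syy) = (213.8)²/(126.833333·514.22) = 0.700863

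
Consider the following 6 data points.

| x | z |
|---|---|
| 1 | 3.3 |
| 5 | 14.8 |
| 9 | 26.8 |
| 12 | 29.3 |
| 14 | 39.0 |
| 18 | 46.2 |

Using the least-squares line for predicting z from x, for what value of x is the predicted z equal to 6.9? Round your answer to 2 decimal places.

n = 6, Σx = 59, Σy = 159.4, Σxy = 2047.7, Σx² = 771
Sxx = Σx² − (Σx)²/n = 771 − 580.166667 = 190.833333
Sxy = Σxy − (Σx)(Σy)/n = 2047.7 − 1567.433333 = 480.266667
b = Sxy/Sxx = 480.266667/190.833333 = 2.516681
a = ȳ − b·x̄ = 26.566667 − 2.516681·9.833333 = 1.819301
Set a + b·x = 6.9: x = (6.9 − 1.819301) / 2.516681 = 2.018809

2.02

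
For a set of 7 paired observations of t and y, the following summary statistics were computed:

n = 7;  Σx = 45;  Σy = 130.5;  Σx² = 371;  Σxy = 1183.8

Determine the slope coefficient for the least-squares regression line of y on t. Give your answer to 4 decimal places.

4.2205

Sxx = Σx² − (Σx)²/n = 371 − 289.285714 = 81.714286
Sxy = Σxy − (Σx)(Σy)/n = 1183.8 − 838.928571 = 344.871429
b = Sxy/Sxx = 344.871429/81.714286 = 4.220455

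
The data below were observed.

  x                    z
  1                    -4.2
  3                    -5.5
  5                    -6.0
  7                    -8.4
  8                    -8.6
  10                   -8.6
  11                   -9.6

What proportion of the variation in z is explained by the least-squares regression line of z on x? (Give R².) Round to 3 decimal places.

n = 7, Σx = 45, Σy = -50.9, Σxy = -369.9, Σx² = 369, Σy² = 394.53
Sxx = Σx² − (Σx)²/n = 369 − 289.285714 = 79.714286
Sxy = Σxy − (Σx)(Σy)/n = -369.9 − (-327.214286) = -42.685714
Syy = Σy² − (Σy)²/n = 394.53 − 370.115714 = 24.414286
R² = Sxy²/(Sxx·Syy) = (-42.685714)²/(79.714286·24.414286) = 0.936235

0.936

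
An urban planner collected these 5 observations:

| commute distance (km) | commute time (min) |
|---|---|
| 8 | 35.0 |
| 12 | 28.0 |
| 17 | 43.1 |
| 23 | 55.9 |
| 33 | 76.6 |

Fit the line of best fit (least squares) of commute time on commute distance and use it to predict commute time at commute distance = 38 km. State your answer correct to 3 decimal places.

n = 5, Σx = 93, Σy = 238.6, Σxy = 5162.2, Σx² = 2115
Sxx = Σx² − (Σx)²/n = 2115 − 1729.8 = 385.2
Sxy = Σxy − (Σx)(Σy)/n = 5162.2 − 4437.96 = 724.24
b = Sxy/Sxx = 724.24/385.2 = 1.880166
a = ȳ − b·x̄ = 47.72 − 1.880166·18.6 = 12.748910
ŷ(38) = a + b·38 = 12.748910 + 1.880166·38 = 84.195223

84.195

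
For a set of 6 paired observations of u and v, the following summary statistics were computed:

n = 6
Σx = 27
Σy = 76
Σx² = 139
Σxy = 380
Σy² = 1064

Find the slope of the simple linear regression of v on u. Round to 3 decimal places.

Sxx = Σx² − (Σx)²/n = 139 − 121.5 = 17.5
Sxy = Σxy − (Σx)(Σy)/n = 380 − 342 = 38
b = Sxy/Sxx = 38/17.5 = 2.171429

2.171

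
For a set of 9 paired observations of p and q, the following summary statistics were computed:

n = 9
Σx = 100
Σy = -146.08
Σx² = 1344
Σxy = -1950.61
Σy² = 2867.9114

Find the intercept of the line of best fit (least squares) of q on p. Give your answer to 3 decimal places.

Sxx = Σx² − (Σx)²/n = 1344 − 1111.111111 = 232.888889
Sxy = Σxy − (Σx)(Σy)/n = -1950.61 − (-1623.111111) = -327.498889
b = Sxy/Sxx = -327.498889/232.888889 = -1.406245
a = ȳ − b·x̄ = -16.231111 − (-1.406245)·11.111111 = -0.606164

-0.606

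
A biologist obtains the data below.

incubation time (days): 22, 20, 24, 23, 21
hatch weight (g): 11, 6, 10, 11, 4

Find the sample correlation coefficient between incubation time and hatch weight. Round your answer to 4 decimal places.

0.7390

n = 5, Σx = 110, Σy = 42, Σxy = 939, Σx² = 2430, Σy² = 394
Sxx = Σx² − (Σx)²/n = 2430 − 2420 = 10
Sxy = Σxy − (Σx)(Σy)/n = 939 − 924 = 15
Syy = Σy² − (Σy)²/n = 394 − 352.8 = 41.2
r = Sxy/√(Sxx·Syy) = 15/√(412) = 15/20.297783 = 0.738997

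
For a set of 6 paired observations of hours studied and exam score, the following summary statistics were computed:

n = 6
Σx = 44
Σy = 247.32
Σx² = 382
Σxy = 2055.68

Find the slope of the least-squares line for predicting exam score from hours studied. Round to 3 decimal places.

4.079

Sxx = Σx² − (Σx)²/n = 382 − 322.666667 = 59.333333
Sxy = Σxy − (Σx)(Σy)/n = 2055.68 − 1813.68 = 242
b = Sxy/Sxx = 242/59.333333 = 4.078652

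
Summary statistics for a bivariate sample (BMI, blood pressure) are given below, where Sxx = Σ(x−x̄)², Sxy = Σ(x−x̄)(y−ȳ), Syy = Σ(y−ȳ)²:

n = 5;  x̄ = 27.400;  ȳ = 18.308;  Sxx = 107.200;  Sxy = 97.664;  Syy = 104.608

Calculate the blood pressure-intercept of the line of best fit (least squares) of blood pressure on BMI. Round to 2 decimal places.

-6.65

b = Sxy/Sxx = 97.664/107.2 = 0.911045
a = ȳ − b·x̄ = 18.308 − 0.911045·27.4 = -6.654627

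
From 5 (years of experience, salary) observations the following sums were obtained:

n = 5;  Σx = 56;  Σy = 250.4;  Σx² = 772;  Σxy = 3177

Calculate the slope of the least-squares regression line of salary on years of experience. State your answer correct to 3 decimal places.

2.573

Sxx = Σx² − (Σx)²/n = 772 − 627.2 = 144.8
Sxy = Σxy − (Σx)(Σy)/n = 3177 − 2804.48 = 372.52
b = Sxy/Sxx = 372.52/144.8 = 2.572652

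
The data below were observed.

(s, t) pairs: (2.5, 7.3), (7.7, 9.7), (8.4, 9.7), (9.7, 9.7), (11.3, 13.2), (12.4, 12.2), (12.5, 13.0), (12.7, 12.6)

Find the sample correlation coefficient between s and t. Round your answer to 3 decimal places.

n = 8, Σx = 77.2, Σy = 87.4, Σxy = 891.47, Σx² = 829.18, Σy² = 986.4
Sxx = Σx² − (Σx)²/n = 829.18 − 744.98 = 84.2
Sxy = Σxy − (Σx)(Σy)/n = 891.47 − 843.41 = 48.06
Syy = Σy² − (Σy)²/n = 986.4 − 954.845 = 31.555
r = Sxy/√(Sxx·Syy) = 48.06/√(2656.931) = 48.06/51.545427 = 0.932381

0.932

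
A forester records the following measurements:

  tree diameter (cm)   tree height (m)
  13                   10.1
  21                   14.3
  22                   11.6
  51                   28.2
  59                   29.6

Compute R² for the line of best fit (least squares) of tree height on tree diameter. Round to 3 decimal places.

0.976

n = 5, Σx = 166, Σy = 93.8, Σxy = 3871.4, Σx² = 7176, Σy² = 2112.46
Sxx = Σx² − (Σx)²/n = 7176 − 5511.2 = 1664.8
Sxy = Σxy − (Σx)(Σy)/n = 3871.4 − 3114.16 = 757.24
Syy = Σy² − (Σy)²/n = 2112.46 − 1759.688 = 352.772
R² = Sxy²/(Sxx·Syy) = (757.24)²/(1664.8·352.772) = 0.976362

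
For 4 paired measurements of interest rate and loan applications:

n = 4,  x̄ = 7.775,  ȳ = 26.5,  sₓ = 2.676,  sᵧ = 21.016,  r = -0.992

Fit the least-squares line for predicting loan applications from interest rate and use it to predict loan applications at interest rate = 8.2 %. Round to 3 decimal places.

b = r · sᵧ/sₓ = -0.992 · 21.016/2.676 = -7.790685
a = ȳ − b·x̄ = 26.5 − (-7.790685)·7.775 = 87.072573
ŷ(8.2) = a + b·8.2 = 87.072573 + (-7.790685)·8.2 = 23.188959

23.189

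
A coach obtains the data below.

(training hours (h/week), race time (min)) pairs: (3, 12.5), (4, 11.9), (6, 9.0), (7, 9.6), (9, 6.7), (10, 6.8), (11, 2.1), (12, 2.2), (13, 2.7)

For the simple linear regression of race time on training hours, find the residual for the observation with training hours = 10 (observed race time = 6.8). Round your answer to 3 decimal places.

1.577

n = 9, Σx = 75, Σy = 63.5, Σxy = 419.2, Σx² = 725
Sxx = Σx² − (Σx)²/n = 725 − 625 = 100
Sxy = Σxy − (Σx)(Σy)/n = 419.2 − 529.166667 = -109.966667
b = Sxy/Sxx = -109.966667/100 = -1.099667
a = ȳ − b·x̄ = 7.055556 − (-1.099667)·8.333333 = 16.219444
ŷ(10) = 16.219444 + (-1.099667)·10 = 5.222778
residual = y − ŷ = 6.8 − 5.222778 = 1.577222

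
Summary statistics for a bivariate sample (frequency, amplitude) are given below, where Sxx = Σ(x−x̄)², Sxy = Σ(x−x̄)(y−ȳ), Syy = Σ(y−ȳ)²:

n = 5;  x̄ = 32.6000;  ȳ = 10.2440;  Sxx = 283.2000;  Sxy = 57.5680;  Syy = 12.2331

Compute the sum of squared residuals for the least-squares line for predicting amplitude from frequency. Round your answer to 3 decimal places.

0.531

b = Sxy/Sxx = 57.568/283.2 = 0.203277
SSE = Syy − b·Sxy = 12.2331 − 0.203277·57.568 = 0.530859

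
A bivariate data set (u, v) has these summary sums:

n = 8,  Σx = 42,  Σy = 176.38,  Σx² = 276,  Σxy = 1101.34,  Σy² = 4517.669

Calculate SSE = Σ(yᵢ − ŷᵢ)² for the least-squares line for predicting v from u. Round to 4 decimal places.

74.9513

Sxx = Σx² − (Σx)²/n = 276 − 220.5 = 55.5
Sxy = Σxy − (Σx)(Σy)/n = 1101.34 − 925.995 = 175.345
Syy = Σy² − (Σy)²/n = 4517.669 − 3888.73805 = 628.93095
b = Sxy/Sxx = 175.345/55.5 = 3.159369
SSE = Syy − b·Sxy = 628.93095 − 3.159369·175.345 = 74.951328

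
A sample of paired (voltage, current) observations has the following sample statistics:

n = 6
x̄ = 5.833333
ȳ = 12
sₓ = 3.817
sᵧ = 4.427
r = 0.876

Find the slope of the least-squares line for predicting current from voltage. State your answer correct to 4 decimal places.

b = r · sᵧ/sₓ = 0.876 · 4.427/3.817 = 1.015995

1.0160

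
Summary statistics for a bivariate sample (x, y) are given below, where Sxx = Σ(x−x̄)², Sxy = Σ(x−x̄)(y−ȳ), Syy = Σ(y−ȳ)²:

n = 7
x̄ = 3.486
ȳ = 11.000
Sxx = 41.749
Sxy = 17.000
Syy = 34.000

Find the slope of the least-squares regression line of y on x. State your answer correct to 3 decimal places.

b = Sxy/Sxx = 17/41.749 = 0.407195

0.407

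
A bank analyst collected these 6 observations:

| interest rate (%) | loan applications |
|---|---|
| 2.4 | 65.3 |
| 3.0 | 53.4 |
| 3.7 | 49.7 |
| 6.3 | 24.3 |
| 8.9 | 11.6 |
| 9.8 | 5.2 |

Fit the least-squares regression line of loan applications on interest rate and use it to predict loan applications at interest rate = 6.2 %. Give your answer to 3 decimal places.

n = 6, Σx = 34.1, Σy = 209.5, Σxy = 808.1, Σx² = 243.39
Sxx = Σx² − (Σx)²/n = 243.39 − 193.801667 = 49.588333
Sxy = Σxy − (Σx)(Σy)/n = 808.1 − 1190.658333 = -382.558333
b = Sxy/Sxx = -382.558333/49.588333 = -7.714684
a = ȳ − b·x̄ = 34.916667 − (-7.714684)·5.683333 = 78.761789
ŷ(6.2) = a + b·6.2 = 78.761789 + (-7.714684)·6.2 = 30.930746

30.931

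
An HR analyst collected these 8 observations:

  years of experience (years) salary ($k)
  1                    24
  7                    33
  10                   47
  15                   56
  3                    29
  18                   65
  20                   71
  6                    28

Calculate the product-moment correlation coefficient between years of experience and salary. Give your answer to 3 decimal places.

0.984

n = 8, Σx = 80, Σy = 353, Σxy = 4410, Σx² = 1144, Σy² = 17901
Sxx = Σx² − (Σx)²/n = 1144 − 800 = 344
Sxy = Σxy − (Σx)(Σy)/n = 4410 − 3530 = 880
Syy = Σy² − (Σy)²/n = 17901 − 15576.125 = 2324.875
r = Sxy/√(Sxx·Syy) = 880/√(799757) = 880/894.291340 = 0.984019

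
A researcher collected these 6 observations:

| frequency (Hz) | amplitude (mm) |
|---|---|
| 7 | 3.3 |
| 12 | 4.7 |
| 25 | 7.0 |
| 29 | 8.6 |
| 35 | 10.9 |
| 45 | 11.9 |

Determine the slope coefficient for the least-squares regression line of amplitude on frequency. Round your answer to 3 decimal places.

n = 6, Σx = 153, Σy = 46.4, Σxy = 1420.9, Σx² = 4909
Sxx = Σx² − (Σx)²/n = 4909 − 3901.5 = 1007.5
Sxy = Σxy − (Σx)(Σy)/n = 1420.9 − 1183.2 = 237.7
b = Sxy/Sxx = 237.7/1007.5 = 0.235931

0.236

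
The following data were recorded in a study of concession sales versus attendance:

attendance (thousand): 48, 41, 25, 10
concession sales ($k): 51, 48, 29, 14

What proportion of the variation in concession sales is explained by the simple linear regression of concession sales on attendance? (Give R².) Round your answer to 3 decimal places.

0.990

n = 4, Σx = 124, Σy = 142, Σxy = 5281, Σx² = 4710, Σy² = 5942
Sxx = Σx² − (Σx)²/n = 4710 − 3844 = 866
Sxy = Σxy − (Σx)(Σy)/n = 5281 − 4402 = 879
Syy = Σy² − (Σy)²/n = 5942 − 5041 = 901
R² = Sxy²/(Sxx·Syy) = (879)²/(866·901) = 0.990228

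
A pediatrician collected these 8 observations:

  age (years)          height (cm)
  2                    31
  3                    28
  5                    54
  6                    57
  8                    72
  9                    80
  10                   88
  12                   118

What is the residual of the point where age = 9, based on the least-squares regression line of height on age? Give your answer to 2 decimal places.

-4.03

n = 8, Σx = 55, Σy = 528, Σxy = 4350, Σx² = 463
Sxx = Σx² − (Σx)²/n = 463 − 378.125 = 84.875
Sxy = Σxy − (Σx)(Σy)/n = 4350 − 3630 = 720
b = Sxy/Sxx = 720/84.875 = 8.483063
a = ȳ − b·x̄ = 66 − 8.483063·6.875 = 7.678940
ŷ(9) = 7.678940 + 8.483063·9 = 84.026510
residual = y − ŷ = 80 − 84.026510 = -4.026510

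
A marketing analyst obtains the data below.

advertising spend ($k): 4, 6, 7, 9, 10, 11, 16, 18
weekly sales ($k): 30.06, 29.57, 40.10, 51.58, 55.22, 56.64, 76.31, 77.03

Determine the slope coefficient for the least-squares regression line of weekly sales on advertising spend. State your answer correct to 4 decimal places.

3.7339

n = 8, Σx = 81, Σy = 416.51, Σxy = 4825.32, Σx² = 983
Sxx = Σx² − (Σx)²/n = 983 − 820.125 = 162.875
Sxy = Σxy − (Σx)(Σy)/n = 4825.32 − 4217.16375 = 608.15625
b = Sxy/Sxx = 608.15625/162.875 = 3.733883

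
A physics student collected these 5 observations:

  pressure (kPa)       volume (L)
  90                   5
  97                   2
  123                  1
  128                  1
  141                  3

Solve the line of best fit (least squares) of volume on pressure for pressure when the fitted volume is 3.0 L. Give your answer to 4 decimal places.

n = 5, Σx = 579, Σy = 12, Σxy = 1318, Σx² = 68903
Sxx = Σx² − (Σx)²/n = 68903 − 67048.2 = 1854.8
Sxy = Σxy − (Σx)(Σy)/n = 1318 − 1389.6 = -71.6
b = Sxy/Sxx = -71.6/1854.8 = -0.038603
a = ȳ − b·x̄ = 2.4 − (-0.038603)·115.8 = 6.870175
Set a + b·x = 3.0: x = (3.0 − 6.870175) / (-0.038603) = 100.256983

100.2570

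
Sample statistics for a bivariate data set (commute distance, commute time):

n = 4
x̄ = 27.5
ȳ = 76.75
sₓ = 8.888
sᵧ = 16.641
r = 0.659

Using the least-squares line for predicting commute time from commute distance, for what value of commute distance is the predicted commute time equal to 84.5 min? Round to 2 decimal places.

33.78

b = r · sᵧ/sₓ = 0.659 · 16.641/8.888 = 1.233846
a = ȳ − b·x̄ = 76.75 − 1.233846·27.5 = 42.819248
Set a + b·x = 84.5: x = (84.5 − 42.819248) / 1.233846 = 33.781175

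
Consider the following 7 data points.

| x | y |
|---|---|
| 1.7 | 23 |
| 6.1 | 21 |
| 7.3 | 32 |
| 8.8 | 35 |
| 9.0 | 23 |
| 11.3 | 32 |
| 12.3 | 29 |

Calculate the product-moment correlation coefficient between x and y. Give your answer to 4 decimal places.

0.5174

n = 7, Σx = 56.5, Σy = 195, Σxy = 1634.1, Σx² = 530.81, Σy² = 5613
Sxx = Σx² − (Σx)²/n = 530.81 − 456.035714 = 74.774286
Sxy = Σxy − (Σx)(Σy)/n = 1634.1 − 1573.928571 = 60.171429
Syy = Σy² − (Σy)²/n = 5613 − 5432.142857 = 180.857143
r = Sxy/√(Sxx·Syy) = 60.171429/√(13523.463673) = 60.171429/116.290428 = 0.517424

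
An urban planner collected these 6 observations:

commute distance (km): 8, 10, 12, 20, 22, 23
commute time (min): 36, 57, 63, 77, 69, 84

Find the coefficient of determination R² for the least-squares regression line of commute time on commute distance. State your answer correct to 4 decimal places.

n = 6, Σx = 95, Σy = 386, Σxy = 6604, Σx² = 1721, Σy² = 26260
Sxx = Σx² − (Σx)²/n = 1721 − 1504.166667 = 216.833333
Sxy = Σxy − (Σx)(Σy)/n = 6604 − 6111.666667 = 492.333333
Syy = Σy² − (Σy)²/n = 26260 − 24832.666667 = 1427.333333
R² = Sxy²/(Sxx·Syy) = (492.333333)²/(216.833333·1427.333333) = 0.783190

0.7832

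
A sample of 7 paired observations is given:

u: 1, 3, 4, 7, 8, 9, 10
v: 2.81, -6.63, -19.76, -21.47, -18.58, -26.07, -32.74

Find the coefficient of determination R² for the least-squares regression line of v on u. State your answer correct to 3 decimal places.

n = 7, Σx = 42, Σy = -122.44, Σxy = -957.08, Σx² = 320, Σy² = 3000.0404
Sxx = Σx² − (Σx)²/n = 320 − 252 = 68
Sxy = Σxy − (Σx)(Σy)/n = -957.08 − (-734.64) = -222.44
Syy = Σy² − (Σy)²/n = 3000.0404 − 2141.650514 = 858.389886
R² = Sxy²/(Sxx·Syy) = (-222.44)²/(68·858.389886) = 0.847681

0.848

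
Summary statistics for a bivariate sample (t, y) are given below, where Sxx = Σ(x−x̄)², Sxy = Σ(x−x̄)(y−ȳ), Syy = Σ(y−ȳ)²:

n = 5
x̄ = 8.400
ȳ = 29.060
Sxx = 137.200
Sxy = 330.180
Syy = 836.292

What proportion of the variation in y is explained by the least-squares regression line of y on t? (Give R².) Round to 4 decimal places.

0.9501

R² = Sxy²/(Sxx·Syy) = (330.18)²/(137.2·836.292) = 0.950144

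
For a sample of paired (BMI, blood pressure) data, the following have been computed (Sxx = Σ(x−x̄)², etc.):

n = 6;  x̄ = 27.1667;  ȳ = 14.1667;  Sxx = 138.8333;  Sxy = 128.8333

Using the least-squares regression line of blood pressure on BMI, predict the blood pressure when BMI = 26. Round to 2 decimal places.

b = Sxy/Sxx = 128.8333/138.8333 = 0.927971
a = ȳ − b·x̄ = 14.1667 − 0.927971·27.1667 = -11.043214
ŷ(26) = a + b·26 = -11.043214 + 0.927971·26 = 13.084036

13.08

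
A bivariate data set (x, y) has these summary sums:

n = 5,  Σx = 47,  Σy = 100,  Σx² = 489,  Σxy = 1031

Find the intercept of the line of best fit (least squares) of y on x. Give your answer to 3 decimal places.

1.877

Sxx = Σx² − (Σx)²/n = 489 − 441.8 = 47.2
Sxy = Σxy − (Σx)(Σy)/n = 1031 − 940 = 91
b = Sxy/Sxx = 91/47.2 = 1.927966
a = ȳ − b·x̄ = 20 − 1.927966·9.4 = 1.877119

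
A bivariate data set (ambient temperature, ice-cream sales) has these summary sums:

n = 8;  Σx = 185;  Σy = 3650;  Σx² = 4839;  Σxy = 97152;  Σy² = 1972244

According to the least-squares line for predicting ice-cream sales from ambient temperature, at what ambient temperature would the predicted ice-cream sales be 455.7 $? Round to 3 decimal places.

23.101

Sxx = Σx² − (Σx)²/n = 4839 − 4278.125 = 560.875
Sxy = Σxy − (Σx)(Σy)/n = 97152 − 84406.25 = 12745.75
b = Sxy/Sxx = 12745.75/560.875 = 22.724760
a = ȳ − b·x̄ = 456.25 − 22.724760·23.125 = -69.260085
Set a + b·x = 455.7: x = (455.7 − (-69.260085)) / 22.724760 = 23.100797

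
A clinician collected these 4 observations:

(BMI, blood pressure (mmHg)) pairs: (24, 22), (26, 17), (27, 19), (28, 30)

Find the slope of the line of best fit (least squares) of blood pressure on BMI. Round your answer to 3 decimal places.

n = 4, Σx = 105, Σy = 88, Σxy = 2323, Σx² = 2765
Sxx = Σx² − (Σx)²/n = 2765 − 2756.25 = 8.75
Sxy = Σxy − (Σx)(Σy)/n = 2323 − 2310 = 13
b = Sxy/Sxx = 13/8.75 = 1.485714

1.486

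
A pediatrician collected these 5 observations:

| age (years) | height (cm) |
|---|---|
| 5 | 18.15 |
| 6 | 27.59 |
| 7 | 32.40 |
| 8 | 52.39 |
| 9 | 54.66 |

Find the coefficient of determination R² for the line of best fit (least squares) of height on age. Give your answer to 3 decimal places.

n = 5, Σx = 35, Σy = 185.19, Σxy = 1394.15, Σx² = 255, Σy² = 7872.8183
Sxx = Σx² − (Σx)²/n = 255 − 245 = 10
Sxy = Σxy − (Σx)(Σy)/n = 1394.15 − 1296.33 = 97.82
Syy = Σy² − (Σy)²/n = 7872.8183 − 6859.06722 = 1013.75108
R² = Sxy²/(Sxx·Syy) = (97.82)²/(10·1013.75108) = 0.943896

0.944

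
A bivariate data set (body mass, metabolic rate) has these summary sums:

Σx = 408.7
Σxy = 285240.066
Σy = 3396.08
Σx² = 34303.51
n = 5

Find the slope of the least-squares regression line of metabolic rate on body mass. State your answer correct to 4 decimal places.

8.5283

Sxx = Σx² − (Σx)²/n = 34303.51 − 33407.138 = 896.372
Sxy = Σxy − (Σx)(Σy)/n = 285240.066 − 277595.5792 = 7644.4868
b = Sxy/Sxx = 7644.4868/896.372 = 8.528253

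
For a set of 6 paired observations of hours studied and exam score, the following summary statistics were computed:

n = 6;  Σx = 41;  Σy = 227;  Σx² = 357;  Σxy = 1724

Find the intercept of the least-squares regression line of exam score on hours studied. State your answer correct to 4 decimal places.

Sxx = Σx² − (Σx)²/n = 357 − 280.166667 = 76.833333
Sxy = Σxy − (Σx)(Σy)/n = 1724 − 1551.166667 = 172.833333
b = Sxy/Sxx = 172.833333/76.833333 = 2.249458
a = ȳ − b·x̄ = 37.833333 − 2.249458·6.833333 = 22.462039

22.4620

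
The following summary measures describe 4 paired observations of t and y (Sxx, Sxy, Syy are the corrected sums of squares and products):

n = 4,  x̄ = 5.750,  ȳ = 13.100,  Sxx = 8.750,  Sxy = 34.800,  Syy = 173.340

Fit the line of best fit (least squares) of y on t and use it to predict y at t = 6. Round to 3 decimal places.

b = Sxy/Sxx = 34.8/8.75 = 3.977143
a = ȳ − b·x̄ = 13.1 − 3.977143·5.75 = -9.768571
ŷ(6) = a + b·6 = -9.768571 + 3.977143·6 = 14.094286

14.094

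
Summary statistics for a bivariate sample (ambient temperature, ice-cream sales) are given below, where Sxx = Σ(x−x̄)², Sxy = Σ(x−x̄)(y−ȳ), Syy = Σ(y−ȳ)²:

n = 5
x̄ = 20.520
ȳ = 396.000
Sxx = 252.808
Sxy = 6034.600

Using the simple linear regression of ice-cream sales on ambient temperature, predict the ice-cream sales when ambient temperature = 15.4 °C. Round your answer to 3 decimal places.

b = Sxy/Sxx = 6034.6/252.808 = 23.870289
a = ȳ − b·x̄ = 396 − 23.870289·20.52 = -93.818329
ŷ(15.4) = a + b·15.4 = -93.818329 + 23.870289·15.4 = 273.784121

273.784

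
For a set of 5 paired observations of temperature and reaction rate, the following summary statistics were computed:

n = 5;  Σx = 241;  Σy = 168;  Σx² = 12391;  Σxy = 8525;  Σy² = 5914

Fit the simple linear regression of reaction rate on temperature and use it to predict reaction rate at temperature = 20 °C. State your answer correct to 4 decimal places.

Sxx = Σx² − (Σx)²/n = 12391 − 11616.2 = 774.8
Sxy = Σxy − (Σx)(Σy)/n = 8525 − 8097.6 = 427.4
b = Sxy/Sxx = 427.4/774.8 = 0.551626
a = ȳ − b·x̄ = 33.6 − 0.551626·48.2 = 7.011616
ŷ(20) = a + b·20 = 7.011616 + 0.551626·20 = 18.044140

18.0441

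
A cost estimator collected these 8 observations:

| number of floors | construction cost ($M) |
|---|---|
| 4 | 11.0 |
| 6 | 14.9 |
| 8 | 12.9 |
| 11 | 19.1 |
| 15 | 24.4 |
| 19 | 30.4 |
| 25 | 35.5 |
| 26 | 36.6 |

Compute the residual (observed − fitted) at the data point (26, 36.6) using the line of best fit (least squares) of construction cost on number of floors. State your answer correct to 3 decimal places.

-0.520

n = 8, Σx = 114, Σy = 184.8, Σxy = 3229.4, Σx² = 2124
Sxx = Σx² − (Σx)²/n = 2124 − 1624.5 = 499.5
Sxy = Σxy − (Σx)(Σy)/n = 3229.4 − 2633.4 = 596
b = Sxy/Sxx = 596/499.5 = 1.193193
a = ȳ − b·x̄ = 23.1 − 1.193193·14.25 = 6.096997
ŷ(26) = 6.096997 + 1.193193·26 = 37.120020
residual = y − ŷ = 36.6 − 37.120020 = -0.520020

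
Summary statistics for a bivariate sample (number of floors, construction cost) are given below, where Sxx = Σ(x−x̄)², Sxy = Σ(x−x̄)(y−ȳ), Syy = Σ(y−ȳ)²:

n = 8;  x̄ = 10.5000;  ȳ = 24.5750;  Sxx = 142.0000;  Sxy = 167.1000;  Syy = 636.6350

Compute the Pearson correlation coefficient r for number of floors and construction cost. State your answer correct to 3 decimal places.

0.556

r = Sxy/√(Sxx·Syy) = 167.1/√(90402.17) = 167.1/300.669536 = 0.555760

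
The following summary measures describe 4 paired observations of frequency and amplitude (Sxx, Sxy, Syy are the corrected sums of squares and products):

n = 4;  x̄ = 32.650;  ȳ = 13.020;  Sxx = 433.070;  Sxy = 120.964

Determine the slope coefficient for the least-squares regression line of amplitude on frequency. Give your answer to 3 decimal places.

0.279

b = Sxy/Sxx = 120.964/433.07 = 0.279317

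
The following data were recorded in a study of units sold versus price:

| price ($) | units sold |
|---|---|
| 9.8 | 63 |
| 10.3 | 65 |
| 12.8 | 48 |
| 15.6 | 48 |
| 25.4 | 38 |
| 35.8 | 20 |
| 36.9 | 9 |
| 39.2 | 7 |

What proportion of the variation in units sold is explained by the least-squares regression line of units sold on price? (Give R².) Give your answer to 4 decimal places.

0.9562

n = 8, Σx = 185.8, Σy = 298, Σxy = 4937.8, Σx² = 5434.38, Σy² = 14776
Sxx = Σx² − (Σx)²/n = 5434.38 − 4315.205 = 1119.175
Sxy = Σxy − (Σx)(Σy)/n = 4937.8 − 6921.05 = -1983.25
Syy = Σy² − (Σy)²/n = 14776 − 11100.5 = 3675.5
R² = Sxy²/(Sxx·Syy) = (-1983.25)²/(1119.175·3675.5) = 0.956182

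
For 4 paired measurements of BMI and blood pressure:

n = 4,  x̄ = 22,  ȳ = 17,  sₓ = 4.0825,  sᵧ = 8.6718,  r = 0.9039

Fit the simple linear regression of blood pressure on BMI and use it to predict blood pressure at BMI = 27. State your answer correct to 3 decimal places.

26.600

b = r · sᵧ/sₓ = 0.9039 · 8.6718/4.0825 = 1.920010
a = ȳ − b·x̄ = 17 − 1.920010·22 = -25.240216
ŷ(27) = a + b·27 = -25.240216 + 1.920010·27 = 26.600049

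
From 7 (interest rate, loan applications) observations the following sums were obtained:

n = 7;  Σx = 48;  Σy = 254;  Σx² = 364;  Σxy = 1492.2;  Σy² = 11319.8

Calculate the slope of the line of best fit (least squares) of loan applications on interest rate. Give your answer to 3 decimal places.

-7.158

Sxx = Σx² − (Σx)²/n = 364 − 329.142857 = 34.857143
Sxy = Σxy − (Σx)(Σy)/n = 1492.2 − 1741.714286 = -249.514286
b = Sxy/Sxx = -249.514286/34.857143 = -7.158197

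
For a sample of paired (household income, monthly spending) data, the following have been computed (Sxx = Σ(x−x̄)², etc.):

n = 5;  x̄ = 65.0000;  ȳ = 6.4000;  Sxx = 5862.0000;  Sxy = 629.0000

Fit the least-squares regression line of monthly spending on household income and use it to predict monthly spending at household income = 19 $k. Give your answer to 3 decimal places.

b = Sxy/Sxx = 629/5862 = 0.107301
a = ȳ − b·x̄ = 6.4 − 0.107301·65 = -0.574582
ŷ(19) = a + b·19 = -0.574582 + 0.107301·19 = 1.464142

1.464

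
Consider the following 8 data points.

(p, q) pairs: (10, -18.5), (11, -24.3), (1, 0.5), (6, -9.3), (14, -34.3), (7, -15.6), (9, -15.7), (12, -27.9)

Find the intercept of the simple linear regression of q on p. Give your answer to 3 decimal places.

n = 8, Σx = 70, Σy = -145.1, Σxy = -1573.1, Σx² = 728
Sxx = Σx² − (Σx)²/n = 728 − 612.5 = 115.5
Sxy = Σxy − (Σx)(Σy)/n = -1573.1 − (-1269.625) = -303.475
b = Sxy/Sxx = -303.475/115.5 = -2.627489
a = ȳ − b·x̄ = -18.1375 − (-2.627489)·8.75 = 4.853030

4.853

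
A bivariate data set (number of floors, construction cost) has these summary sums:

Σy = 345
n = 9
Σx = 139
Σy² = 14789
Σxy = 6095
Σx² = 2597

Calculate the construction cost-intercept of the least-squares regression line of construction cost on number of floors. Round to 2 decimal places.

12.03

Sxx = Σx² − (Σx)²/n = 2597 − 2146.777778 = 450.222222
Sxy = Σxy − (Σx)(Σy)/n = 6095 − 5328.333333 = 766.666667
b = Sxy/Sxx = 766.666667/450.222222 = 1.702863
a = ȳ − b·x̄ = 38.333333 − 1.702863·15.444444 = 12.033564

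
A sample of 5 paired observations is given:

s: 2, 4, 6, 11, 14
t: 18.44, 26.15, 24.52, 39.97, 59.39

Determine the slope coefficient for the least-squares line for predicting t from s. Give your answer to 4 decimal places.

3.1558

n = 5, Σx = 37, Σy = 168.47, Σxy = 1559.73, Σx² = 373
Sxx = Σx² − (Σx)²/n = 373 − 273.8 = 99.2
Sxy = Σxy − (Σx)(Σy)/n = 1559.73 − 1246.678 = 313.052
b = Sxy/Sxx = 313.052/99.2 = 3.155766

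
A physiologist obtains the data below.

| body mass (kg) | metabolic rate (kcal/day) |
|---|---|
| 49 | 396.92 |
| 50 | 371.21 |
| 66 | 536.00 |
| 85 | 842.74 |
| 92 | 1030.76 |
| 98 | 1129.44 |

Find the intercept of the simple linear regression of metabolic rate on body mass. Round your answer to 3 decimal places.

-396.020

n = 6, Σx = 440, Σy = 4307.07, Σxy = 350533.52, Σx² = 34550
Sxx = Σx² − (Σx)²/n = 34550 − 32266.666667 = 2283.333333
Sxy = Σxy − (Σx)(Σy)/n = 350533.52 − 315851.8 = 34681.72
b = Sxy/Sxx = 34681.72/2283.333333 = 15.189074
a = ȳ − b·x̄ = 717.845 − 15.189074·73.333333 = -396.020460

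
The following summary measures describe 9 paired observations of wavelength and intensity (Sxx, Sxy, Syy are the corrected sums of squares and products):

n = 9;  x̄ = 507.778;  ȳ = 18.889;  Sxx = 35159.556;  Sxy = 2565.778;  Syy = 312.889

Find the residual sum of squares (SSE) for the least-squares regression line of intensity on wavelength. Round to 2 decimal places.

125.65

b = Sxy/Sxx = 2565.778/35159.556 = 0.072975
SSE = Syy − b·Sxy = 312.889 − 0.072975·2565.778 = 125.650664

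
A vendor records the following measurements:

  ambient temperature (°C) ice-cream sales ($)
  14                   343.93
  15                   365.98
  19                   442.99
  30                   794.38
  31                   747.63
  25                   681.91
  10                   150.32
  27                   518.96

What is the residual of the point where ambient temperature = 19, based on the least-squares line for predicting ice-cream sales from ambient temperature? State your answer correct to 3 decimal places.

0.688

n = 8, Σx = 171, Σy = 4046.1, Σxy = 98292.33, Σx² = 4097
Sxx = Σx² − (Σx)²/n = 4097 − 3655.125 = 441.875
Sxy = Σxy − (Σx)(Σy)/n = 98292.33 − 86485.3875 = 11806.9425
b = Sxy/Sxx = 11806.9425/441.875 = 26.720096
a = ȳ − b·x̄ = 505.7625 − 26.720096·21.375 = -65.379556
ŷ(19) = -65.379556 + 26.720096·19 = 442.302272
residual = y − ŷ = 442.99 − 442.302272 = 0.687728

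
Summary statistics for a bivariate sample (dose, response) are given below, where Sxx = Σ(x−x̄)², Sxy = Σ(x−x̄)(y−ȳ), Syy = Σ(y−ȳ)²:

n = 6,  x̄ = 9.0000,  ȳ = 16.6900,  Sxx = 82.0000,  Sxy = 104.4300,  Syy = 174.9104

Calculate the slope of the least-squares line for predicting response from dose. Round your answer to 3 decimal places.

b = Sxy/Sxx = 104.43/82 = 1.273537

1.274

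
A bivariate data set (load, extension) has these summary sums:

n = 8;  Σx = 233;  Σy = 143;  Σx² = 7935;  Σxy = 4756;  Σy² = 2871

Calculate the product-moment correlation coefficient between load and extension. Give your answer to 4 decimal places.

Sxx = Σx² − (Σx)²/n = 7935 − 6786.125 = 1148.875
Sxy = Σxy − (Σx)(Σy)/n = 4756 − 4164.875 = 591.125
Syy = Σy² − (Σy)²/n = 2871 − 2556.125 = 314.875
r = Sxy/√(Sxx·Syy) = 591.125/√(361752.015625) = 591.125/601.458241 = 0.982820

0.9828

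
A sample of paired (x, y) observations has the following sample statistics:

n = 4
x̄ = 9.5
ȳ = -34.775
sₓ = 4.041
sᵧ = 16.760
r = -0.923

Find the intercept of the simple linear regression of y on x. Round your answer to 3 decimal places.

1.592

b = r · sᵧ/sₓ = -0.923 · 16.76/4.041 = -3.828132
a = ȳ − b·x̄ = -34.775 − (-3.828132)·9.5 = 1.592251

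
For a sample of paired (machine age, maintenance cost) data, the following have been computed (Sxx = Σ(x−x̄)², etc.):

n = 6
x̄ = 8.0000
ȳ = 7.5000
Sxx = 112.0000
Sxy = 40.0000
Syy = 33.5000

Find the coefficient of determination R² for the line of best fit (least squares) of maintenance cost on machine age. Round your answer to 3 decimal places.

0.426

R² = Sxy²/(Sxx·Syy) = (40)²/(112·33.5) = 0.426439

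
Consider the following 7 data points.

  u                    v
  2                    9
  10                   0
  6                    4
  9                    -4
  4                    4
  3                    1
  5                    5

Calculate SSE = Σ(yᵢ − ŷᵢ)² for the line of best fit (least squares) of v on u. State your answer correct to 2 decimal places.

n = 7, Σx = 39, Σy = 19, Σxy = 50, Σx² = 271, Σy² = 155
Sxx = Σx² − (Σx)²/n = 271 − 217.285714 = 53.714286
Sxy = Σxy − (Σx)(Σy)/n = 50 − 105.857143 = -55.857143
Syy = Σy² − (Σy)²/n = 155 − 51.571429 = 103.428571
b = Sxy/Sxx = -55.857143/53.714286 = -1.039894
SSE = Syy − b·Sxy = 103.428571 − (-1.039894)·(-55.857143) = 45.343085

45.34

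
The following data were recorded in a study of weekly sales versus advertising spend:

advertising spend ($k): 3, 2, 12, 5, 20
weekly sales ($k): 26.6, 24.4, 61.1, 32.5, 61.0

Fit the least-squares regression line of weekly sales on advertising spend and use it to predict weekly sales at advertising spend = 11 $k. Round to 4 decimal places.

n = 5, Σx = 42, Σy = 205.6, Σxy = 2244.3, Σx² = 582
Sxx = Σx² − (Σx)²/n = 582 − 352.8 = 229.2
Sxy = Σxy − (Σx)(Σy)/n = 2244.3 − 1727.04 = 517.26
b = Sxy/Sxx = 517.26/229.2 = 2.256806
a = ȳ − b·x̄ = 41.12 − 2.256806·8.4 = 22.162827
ŷ(11) = a + b·11 = 22.162827 + 2.256806·11 = 46.987696

46.9877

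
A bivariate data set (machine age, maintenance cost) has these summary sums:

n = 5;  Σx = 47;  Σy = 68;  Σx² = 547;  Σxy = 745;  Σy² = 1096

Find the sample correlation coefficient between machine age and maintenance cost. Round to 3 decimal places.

Sxx = Σx² − (Σx)²/n = 547 − 441.8 = 105.2
Sxy = Σxy − (Σx)(Σy)/n = 745 − 639.2 = 105.8
Syy = Σy² − (Σy)²/n = 1096 − 924.8 = 171.2
r = Sxy/√(Sxx·Syy) = 105.8/√(18010.24) = 105.8/134.202235 = 0.788362

0.788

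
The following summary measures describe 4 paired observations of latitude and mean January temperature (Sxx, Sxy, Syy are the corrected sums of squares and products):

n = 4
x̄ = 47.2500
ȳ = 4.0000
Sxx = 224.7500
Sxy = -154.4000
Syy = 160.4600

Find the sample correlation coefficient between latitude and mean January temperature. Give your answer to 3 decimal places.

r = Sxy/√(Sxx·Syy) = -154.4/√(36063.385) = -154.4/189.903620 = -0.813044

-0.813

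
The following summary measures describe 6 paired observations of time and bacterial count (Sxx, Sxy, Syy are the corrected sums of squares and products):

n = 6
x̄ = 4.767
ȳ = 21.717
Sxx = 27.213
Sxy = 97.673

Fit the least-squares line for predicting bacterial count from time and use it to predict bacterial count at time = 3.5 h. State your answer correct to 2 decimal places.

17.17

b = Sxy/Sxx = 97.673/27.213 = 3.589204
a = ȳ − b·x̄ = 21.717 − 3.589204·4.767 = 4.607266
ŷ(3.5) = a + b·3.5 = 4.607266 + 3.589204·3.5 = 17.169479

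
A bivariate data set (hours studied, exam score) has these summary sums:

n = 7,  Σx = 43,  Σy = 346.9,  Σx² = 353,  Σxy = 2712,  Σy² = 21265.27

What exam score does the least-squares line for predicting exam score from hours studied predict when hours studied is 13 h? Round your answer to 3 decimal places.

Sxx = Σx² − (Σx)²/n = 353 − 264.142857 = 88.857143
Sxy = Σxy − (Σx)(Σy)/n = 2712 − 2130.957143 = 581.042857
b = Sxy/Sxx = 581.042857/88.857143 = 6.539068
a = ȳ − b·x̄ = 49.557143 − 6.539068·6.142857 = 9.388585
ŷ(13) = a + b·13 = 9.388585 + 6.539068·13 = 94.396463

94.396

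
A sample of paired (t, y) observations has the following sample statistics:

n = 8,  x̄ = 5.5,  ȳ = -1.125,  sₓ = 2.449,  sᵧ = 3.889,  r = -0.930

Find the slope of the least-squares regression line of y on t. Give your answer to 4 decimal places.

-1.4768

b = r · sᵧ/sₓ = -0.93 · 3.889/2.449 = -1.476835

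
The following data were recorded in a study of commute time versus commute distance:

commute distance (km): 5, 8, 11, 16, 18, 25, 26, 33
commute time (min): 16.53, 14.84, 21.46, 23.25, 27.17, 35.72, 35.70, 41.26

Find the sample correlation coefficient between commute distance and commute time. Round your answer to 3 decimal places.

0.985

n = 8, Σx = 142, Σy = 215.93, Σxy = 4481.27, Σx² = 3180, Σy² = 6485.5655
Sxx = Σx² − (Σx)²/n = 3180 − 2520.5 = 659.5
Sxy = Σxy − (Σx)(Σy)/n = 4481.27 − 3832.7575 = 648.5125
Syy = Σy² − (Σy)²/n = 6485.5655 − 5828.220613 = 657.344888
r = Sxy/√(Sxx·Syy) = 648.5125/√(433518.953306) = 648.5125/658.421562 = 0.984950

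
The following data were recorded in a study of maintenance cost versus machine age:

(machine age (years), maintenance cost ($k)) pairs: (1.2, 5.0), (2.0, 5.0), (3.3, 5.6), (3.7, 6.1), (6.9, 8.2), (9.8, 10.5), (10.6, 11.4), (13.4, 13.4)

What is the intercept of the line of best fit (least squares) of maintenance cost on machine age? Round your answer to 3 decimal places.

n = 8, Σx = 50.9, Σy = 65.2, Σxy = 516.93, Σx² = 465.59
Sxx = Σx² − (Σx)²/n = 465.59 − 323.85125 = 141.73875
Sxy = Σxy − (Σx)(Σy)/n = 516.93 − 414.835 = 102.095
b = Sxy/Sxx = 102.095/141.73875 = 0.720304
a = ȳ − b·x̄ = 8.15 − 0.720304·6.3625 = 3.567065

3.567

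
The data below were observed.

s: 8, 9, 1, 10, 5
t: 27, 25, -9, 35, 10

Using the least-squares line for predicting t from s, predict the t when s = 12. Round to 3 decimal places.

43.098

n = 5, Σx = 33, Σy = 88, Σxy = 832, Σx² = 271
Sxx = Σx² − (Σx)²/n = 271 − 217.8 = 53.2
Sxy = Σxy − (Σx)(Σy)/n = 832 − 580.8 = 251.2
b = Sxy/Sxx = 251.2/53.2 = 4.721805
a = ȳ − b·x̄ = 17.6 − 4.721805·6.6 = -13.563910
ŷ(12) = a + b·12 = -13.563910 + 4.721805·12 = 43.097744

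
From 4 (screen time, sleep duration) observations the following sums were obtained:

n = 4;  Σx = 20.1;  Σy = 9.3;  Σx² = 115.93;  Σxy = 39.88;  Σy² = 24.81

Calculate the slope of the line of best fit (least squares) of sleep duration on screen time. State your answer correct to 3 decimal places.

-0.459

Sxx = Σx² − (Σx)²/n = 115.93 − 101.0025 = 14.9275
Sxy = Σxy − (Σx)(Σy)/n = 39.88 − 46.7325 = -6.8525
b = Sxy/Sxx = -6.8525/14.9275 = -0.459052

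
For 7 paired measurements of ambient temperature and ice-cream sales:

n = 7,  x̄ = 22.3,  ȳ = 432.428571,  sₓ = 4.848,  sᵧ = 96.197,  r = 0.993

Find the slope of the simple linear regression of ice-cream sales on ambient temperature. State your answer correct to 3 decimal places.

b = r · sᵧ/sₓ = 0.993 · 96.197/4.848 = 19.703717

19.704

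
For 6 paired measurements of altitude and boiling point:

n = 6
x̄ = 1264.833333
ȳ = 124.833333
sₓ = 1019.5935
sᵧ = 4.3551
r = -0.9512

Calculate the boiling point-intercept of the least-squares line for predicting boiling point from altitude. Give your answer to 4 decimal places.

129.9723

b = r · sᵧ/sₓ = -0.9512 · 4.3551/1019.5935 = -0.004063
a = ȳ − b·x̄ = 124.833333 − (-0.004063)·1264.833333 = 129.972305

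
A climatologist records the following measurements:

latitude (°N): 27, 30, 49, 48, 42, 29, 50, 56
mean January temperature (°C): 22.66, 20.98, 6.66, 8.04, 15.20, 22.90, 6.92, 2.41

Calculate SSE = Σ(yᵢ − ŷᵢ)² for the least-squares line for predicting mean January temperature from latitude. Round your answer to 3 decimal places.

n = 8, Σx = 331, Σy = 105.77, Σxy = 3736.94, Σx² = 14575, Σy² = 1871.7777
Sxx = Σx² − (Σx)²/n = 14575 − 13695.125 = 879.875
Sxy = Σxy − (Σx)(Σy)/n = 3736.94 − 4376.23375 = -639.29375
Syy = Σy² − (Σy)²/n = 1871.7777 − 1398.411613 = 473.366087
b = Sxy/Sxx = -639.29375/879.875 = -0.726573
SSE = Syy − b·Sxy = 473.366087 − (-0.726573)·(-639.29375) = 8.872269

8.872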